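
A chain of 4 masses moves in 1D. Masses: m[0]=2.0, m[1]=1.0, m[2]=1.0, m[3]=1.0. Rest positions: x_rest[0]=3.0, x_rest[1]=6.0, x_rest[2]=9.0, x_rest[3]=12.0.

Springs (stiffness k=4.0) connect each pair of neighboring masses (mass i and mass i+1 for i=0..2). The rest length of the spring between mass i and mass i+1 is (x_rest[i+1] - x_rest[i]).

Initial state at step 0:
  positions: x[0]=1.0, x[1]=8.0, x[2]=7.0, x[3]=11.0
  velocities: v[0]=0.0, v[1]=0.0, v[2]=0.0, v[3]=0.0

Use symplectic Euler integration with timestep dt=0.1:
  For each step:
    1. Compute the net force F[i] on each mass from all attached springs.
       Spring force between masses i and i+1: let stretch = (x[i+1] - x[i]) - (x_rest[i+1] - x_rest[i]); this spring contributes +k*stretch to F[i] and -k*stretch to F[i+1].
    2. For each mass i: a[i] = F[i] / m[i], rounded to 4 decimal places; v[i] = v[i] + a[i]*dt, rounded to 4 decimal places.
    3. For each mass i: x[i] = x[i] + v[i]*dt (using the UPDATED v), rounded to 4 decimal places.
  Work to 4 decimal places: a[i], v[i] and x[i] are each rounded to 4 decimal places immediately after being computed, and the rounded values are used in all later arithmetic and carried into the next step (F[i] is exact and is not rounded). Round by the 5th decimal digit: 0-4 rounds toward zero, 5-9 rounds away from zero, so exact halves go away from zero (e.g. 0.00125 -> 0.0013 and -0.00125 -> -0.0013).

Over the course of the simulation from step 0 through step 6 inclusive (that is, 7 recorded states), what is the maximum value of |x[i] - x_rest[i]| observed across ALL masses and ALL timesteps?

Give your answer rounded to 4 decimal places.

Step 0: x=[1.0000 8.0000 7.0000 11.0000] v=[0.0000 0.0000 0.0000 0.0000]
Step 1: x=[1.0800 7.6800 7.2000 10.9600] v=[0.8000 -3.2000 2.0000 -0.4000]
Step 2: x=[1.2320 7.0768 7.5696 10.8896] v=[1.5200 -6.0320 3.6960 -0.7040]
Step 3: x=[1.4409 6.2595 8.0523 10.8064] v=[2.0890 -8.1728 4.8269 -0.8320]
Step 4: x=[1.6862 5.3212 8.5734 10.7330] v=[2.4527 -9.3831 5.2114 -0.7336]
Step 5: x=[1.9442 4.3676 9.0508 10.6933] v=[2.5797 -9.5362 4.7744 -0.3974]
Step 6: x=[2.1906 3.5044 9.4066 10.7079] v=[2.4644 -8.6323 3.5581 0.1456]
Max displacement = 2.4956

Answer: 2.4956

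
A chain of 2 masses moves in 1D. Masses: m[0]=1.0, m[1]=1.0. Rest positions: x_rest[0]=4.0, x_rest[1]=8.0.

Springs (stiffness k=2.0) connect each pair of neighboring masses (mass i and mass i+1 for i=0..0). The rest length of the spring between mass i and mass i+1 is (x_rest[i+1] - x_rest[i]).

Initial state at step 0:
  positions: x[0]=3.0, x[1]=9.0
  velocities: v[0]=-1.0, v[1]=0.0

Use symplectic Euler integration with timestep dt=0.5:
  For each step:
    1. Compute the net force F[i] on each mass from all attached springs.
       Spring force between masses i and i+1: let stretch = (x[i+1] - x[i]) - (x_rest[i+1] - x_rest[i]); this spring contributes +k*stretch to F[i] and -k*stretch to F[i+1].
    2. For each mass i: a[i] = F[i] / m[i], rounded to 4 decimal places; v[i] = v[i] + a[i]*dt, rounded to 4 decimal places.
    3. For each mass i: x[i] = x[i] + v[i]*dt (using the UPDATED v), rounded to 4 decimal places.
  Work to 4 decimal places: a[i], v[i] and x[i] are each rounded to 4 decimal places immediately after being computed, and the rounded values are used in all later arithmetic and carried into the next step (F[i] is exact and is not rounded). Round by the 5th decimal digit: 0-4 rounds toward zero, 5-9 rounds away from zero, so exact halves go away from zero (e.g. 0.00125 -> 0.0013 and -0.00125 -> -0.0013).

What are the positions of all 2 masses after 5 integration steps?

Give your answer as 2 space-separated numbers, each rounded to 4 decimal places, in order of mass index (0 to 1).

Answer: 2.0000 7.5000

Derivation:
Step 0: x=[3.0000 9.0000] v=[-1.0000 0.0000]
Step 1: x=[3.5000 8.0000] v=[1.0000 -2.0000]
Step 2: x=[4.2500 6.7500] v=[1.5000 -2.5000]
Step 3: x=[4.2500 6.2500] v=[0.0000 -1.0000]
Step 4: x=[3.2500 6.7500] v=[-2.0000 1.0000]
Step 5: x=[2.0000 7.5000] v=[-2.5000 1.5000]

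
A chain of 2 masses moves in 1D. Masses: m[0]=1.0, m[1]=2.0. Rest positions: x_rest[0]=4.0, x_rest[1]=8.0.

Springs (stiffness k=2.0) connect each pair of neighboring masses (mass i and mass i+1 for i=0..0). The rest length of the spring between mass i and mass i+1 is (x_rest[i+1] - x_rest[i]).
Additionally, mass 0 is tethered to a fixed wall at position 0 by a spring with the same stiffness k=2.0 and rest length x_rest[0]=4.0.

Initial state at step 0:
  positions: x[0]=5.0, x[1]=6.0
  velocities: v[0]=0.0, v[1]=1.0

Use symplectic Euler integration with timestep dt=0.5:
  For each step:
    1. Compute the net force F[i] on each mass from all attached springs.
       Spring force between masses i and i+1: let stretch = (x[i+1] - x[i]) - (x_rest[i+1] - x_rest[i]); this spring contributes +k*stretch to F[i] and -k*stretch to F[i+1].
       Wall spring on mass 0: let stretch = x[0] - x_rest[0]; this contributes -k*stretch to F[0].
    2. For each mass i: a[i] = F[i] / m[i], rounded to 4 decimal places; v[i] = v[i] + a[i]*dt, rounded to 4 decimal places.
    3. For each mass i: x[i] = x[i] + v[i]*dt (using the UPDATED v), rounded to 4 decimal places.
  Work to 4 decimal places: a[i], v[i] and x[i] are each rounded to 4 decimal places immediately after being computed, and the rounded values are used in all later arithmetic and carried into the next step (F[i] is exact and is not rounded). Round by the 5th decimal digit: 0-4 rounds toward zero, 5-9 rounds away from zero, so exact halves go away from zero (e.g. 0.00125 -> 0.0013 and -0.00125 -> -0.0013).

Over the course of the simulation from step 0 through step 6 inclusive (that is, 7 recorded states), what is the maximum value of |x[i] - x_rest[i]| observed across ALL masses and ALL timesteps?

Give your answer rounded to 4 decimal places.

Step 0: x=[5.0000 6.0000] v=[0.0000 1.0000]
Step 1: x=[3.0000 7.2500] v=[-4.0000 2.5000]
Step 2: x=[1.6250 8.4375] v=[-2.7500 2.3750]
Step 3: x=[2.8438 8.9219] v=[2.4375 0.9688]
Step 4: x=[5.6797 8.8868] v=[5.6718 -0.0703]
Step 5: x=[7.2793 9.0499] v=[3.1992 0.3262]
Step 6: x=[6.1246 9.7704] v=[-2.3095 1.4409]
Max displacement = 3.2793

Answer: 3.2793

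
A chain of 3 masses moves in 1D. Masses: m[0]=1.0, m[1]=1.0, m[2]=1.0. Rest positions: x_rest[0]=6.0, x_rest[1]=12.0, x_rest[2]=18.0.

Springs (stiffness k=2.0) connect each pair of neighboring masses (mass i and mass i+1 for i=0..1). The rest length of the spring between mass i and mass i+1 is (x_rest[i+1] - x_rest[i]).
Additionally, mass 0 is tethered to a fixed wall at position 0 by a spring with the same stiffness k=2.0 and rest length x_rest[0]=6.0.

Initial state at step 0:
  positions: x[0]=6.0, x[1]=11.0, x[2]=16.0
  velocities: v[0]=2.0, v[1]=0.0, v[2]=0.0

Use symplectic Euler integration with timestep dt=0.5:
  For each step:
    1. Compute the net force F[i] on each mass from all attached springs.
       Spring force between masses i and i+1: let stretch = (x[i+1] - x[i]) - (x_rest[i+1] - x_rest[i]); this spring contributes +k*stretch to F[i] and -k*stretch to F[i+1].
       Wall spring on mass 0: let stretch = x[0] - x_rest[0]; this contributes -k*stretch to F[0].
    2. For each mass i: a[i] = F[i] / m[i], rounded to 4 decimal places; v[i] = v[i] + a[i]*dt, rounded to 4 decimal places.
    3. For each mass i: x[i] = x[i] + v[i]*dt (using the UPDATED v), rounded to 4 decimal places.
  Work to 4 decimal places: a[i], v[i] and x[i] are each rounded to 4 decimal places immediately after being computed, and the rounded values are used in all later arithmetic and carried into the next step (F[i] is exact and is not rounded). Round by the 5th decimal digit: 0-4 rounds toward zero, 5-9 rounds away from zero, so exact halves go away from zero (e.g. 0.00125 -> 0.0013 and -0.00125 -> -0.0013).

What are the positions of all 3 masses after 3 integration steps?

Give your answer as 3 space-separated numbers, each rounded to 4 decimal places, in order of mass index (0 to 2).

Answer: 5.2500 12.1250 18.1250

Derivation:
Step 0: x=[6.0000 11.0000 16.0000] v=[2.0000 0.0000 0.0000]
Step 1: x=[6.5000 11.0000 16.5000] v=[1.0000 0.0000 1.0000]
Step 2: x=[6.0000 11.5000 17.2500] v=[-1.0000 1.0000 1.5000]
Step 3: x=[5.2500 12.1250 18.1250] v=[-1.5000 1.2500 1.7500]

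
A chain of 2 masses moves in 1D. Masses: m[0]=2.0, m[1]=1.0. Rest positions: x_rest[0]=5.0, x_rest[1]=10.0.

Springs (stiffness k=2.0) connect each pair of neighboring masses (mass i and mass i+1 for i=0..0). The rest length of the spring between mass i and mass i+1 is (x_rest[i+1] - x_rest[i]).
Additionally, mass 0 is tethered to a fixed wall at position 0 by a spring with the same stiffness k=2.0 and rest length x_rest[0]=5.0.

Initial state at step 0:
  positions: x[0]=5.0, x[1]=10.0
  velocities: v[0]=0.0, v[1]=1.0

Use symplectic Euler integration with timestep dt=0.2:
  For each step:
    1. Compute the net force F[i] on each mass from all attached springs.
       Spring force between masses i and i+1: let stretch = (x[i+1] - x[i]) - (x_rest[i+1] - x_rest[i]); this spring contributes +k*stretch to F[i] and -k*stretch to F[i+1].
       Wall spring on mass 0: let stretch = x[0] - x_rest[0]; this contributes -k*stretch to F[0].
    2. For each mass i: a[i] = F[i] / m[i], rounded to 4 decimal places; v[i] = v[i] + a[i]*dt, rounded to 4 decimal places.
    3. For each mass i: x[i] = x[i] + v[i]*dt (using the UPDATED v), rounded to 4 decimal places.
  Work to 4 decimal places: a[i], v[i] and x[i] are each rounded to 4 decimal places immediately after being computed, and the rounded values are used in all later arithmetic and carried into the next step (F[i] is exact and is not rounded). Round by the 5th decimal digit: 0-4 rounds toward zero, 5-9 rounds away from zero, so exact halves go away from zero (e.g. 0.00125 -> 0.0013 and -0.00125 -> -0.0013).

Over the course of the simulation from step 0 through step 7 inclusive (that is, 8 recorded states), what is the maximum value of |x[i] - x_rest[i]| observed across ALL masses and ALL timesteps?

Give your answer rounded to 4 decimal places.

Answer: 0.7385

Derivation:
Step 0: x=[5.0000 10.0000] v=[0.0000 1.0000]
Step 1: x=[5.0000 10.2000] v=[0.0000 1.0000]
Step 2: x=[5.0080 10.3840] v=[0.0400 0.9200]
Step 3: x=[5.0307 10.5379] v=[0.1136 0.7696]
Step 4: x=[5.0725 10.6512] v=[0.2089 0.5667]
Step 5: x=[5.1345 10.7182] v=[0.3101 0.3352]
Step 6: x=[5.2145 10.7385] v=[0.3999 0.1017]
Step 7: x=[5.3069 10.7169] v=[0.4618 -0.1079]
Max displacement = 0.7385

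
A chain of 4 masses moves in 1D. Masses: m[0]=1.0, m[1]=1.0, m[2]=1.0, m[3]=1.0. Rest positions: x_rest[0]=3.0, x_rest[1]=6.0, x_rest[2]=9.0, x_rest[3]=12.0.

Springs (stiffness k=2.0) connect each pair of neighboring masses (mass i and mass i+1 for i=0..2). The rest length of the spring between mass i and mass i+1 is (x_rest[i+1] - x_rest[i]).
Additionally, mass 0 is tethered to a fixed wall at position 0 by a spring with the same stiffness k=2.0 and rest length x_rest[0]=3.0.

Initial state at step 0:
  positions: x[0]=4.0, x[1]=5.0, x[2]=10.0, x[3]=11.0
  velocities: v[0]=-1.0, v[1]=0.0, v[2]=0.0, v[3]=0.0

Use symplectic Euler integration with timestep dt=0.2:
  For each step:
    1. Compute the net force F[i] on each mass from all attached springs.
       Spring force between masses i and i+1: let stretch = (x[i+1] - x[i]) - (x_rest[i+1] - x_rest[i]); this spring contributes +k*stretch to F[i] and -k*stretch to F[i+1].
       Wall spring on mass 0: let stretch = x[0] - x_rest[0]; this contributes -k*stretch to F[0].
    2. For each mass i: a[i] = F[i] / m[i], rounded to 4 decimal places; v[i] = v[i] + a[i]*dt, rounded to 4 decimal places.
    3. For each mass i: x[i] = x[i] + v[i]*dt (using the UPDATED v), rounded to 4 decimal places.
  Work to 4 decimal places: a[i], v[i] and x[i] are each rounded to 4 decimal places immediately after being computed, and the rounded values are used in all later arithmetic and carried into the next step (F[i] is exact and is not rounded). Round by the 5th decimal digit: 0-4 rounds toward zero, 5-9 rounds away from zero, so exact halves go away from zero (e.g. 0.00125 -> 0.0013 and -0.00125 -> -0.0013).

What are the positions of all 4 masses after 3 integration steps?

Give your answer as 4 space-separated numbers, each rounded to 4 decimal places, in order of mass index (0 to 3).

Answer: 2.3837 6.4088 8.5016 11.7782

Derivation:
Step 0: x=[4.0000 5.0000 10.0000 11.0000] v=[-1.0000 0.0000 0.0000 0.0000]
Step 1: x=[3.5600 5.3200 9.6800 11.1600] v=[-2.2000 1.6000 -1.6000 0.8000]
Step 2: x=[2.9760 5.8480 9.1296 11.4416] v=[-2.9200 2.6400 -2.7520 1.4080]
Step 3: x=[2.3837 6.4088 8.5016 11.7782] v=[-2.9616 2.8038 -3.1398 1.6832]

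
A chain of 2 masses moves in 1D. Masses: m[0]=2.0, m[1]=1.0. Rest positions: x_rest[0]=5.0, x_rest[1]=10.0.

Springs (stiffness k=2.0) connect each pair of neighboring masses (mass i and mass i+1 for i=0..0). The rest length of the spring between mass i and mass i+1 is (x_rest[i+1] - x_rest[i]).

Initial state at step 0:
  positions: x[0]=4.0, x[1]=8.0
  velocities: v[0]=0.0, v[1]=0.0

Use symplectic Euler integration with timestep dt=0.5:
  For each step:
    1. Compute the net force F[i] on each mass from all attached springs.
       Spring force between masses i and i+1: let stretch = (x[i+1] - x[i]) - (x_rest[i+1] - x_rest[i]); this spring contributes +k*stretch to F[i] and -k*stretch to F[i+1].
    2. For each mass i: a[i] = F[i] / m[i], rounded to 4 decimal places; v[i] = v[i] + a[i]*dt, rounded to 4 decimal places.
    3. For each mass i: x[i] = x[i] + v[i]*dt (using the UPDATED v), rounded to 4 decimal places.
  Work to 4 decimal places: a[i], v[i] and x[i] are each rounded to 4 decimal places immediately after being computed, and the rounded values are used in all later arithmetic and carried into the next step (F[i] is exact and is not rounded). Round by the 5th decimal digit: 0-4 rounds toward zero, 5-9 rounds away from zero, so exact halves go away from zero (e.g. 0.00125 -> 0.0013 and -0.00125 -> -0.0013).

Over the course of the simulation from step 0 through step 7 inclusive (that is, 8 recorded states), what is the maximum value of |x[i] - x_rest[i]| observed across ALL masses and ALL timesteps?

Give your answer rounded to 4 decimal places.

Answer: 2.0042

Derivation:
Step 0: x=[4.0000 8.0000] v=[0.0000 0.0000]
Step 1: x=[3.7500 8.5000] v=[-0.5000 1.0000]
Step 2: x=[3.4375 9.1250] v=[-0.6250 1.2500]
Step 3: x=[3.2969 9.4063] v=[-0.2813 0.5625]
Step 4: x=[3.4336 9.1329] v=[0.2734 -0.5469]
Step 5: x=[3.7452 8.5098] v=[0.6231 -1.2462]
Step 6: x=[3.9979 8.0044] v=[0.5054 -1.0108]
Step 7: x=[4.0023 7.9958] v=[0.0087 -0.0173]
Max displacement = 2.0042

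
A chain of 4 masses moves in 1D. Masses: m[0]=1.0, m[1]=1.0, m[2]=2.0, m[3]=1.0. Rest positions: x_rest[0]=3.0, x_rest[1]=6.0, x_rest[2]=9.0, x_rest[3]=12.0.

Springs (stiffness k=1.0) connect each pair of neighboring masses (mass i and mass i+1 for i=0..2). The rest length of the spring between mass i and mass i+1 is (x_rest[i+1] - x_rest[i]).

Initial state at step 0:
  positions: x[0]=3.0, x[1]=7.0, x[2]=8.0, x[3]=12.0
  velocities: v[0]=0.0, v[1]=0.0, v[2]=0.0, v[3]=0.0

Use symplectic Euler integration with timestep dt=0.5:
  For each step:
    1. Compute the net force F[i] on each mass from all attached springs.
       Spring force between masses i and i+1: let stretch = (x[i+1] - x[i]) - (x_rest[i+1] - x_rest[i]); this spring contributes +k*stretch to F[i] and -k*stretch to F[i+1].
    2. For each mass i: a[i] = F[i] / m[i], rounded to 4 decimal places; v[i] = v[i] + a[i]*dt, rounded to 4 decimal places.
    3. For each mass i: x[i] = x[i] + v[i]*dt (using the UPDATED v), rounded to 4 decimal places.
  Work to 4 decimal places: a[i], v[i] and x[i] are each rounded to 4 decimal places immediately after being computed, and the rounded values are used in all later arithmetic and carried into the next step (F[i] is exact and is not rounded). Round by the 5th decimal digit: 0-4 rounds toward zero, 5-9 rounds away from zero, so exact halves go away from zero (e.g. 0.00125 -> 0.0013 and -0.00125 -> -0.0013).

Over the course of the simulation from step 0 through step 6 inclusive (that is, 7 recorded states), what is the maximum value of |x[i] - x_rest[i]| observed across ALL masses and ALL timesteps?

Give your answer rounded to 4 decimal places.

Step 0: x=[3.0000 7.0000 8.0000 12.0000] v=[0.0000 0.0000 0.0000 0.0000]
Step 1: x=[3.2500 6.2500 8.3750 11.7500] v=[0.5000 -1.5000 0.7500 -0.5000]
Step 2: x=[3.5000 5.2813 8.9063 11.4063] v=[0.5000 -1.9375 1.0625 -0.6875]
Step 3: x=[3.4453 4.7735 9.2970 11.1876] v=[-0.1094 -1.0157 0.7813 -0.4375]
Step 4: x=[2.9727 5.0645 9.3586 11.2462] v=[-0.9453 0.5820 0.1231 0.1172]
Step 5: x=[2.2730 5.9061 9.1193 11.5829] v=[-1.3994 1.6832 -0.4786 0.6734]
Step 6: x=[1.7316 6.6428 8.7863 12.0537] v=[-1.0829 1.4733 -0.6660 0.9416]
Max displacement = 1.2684

Answer: 1.2684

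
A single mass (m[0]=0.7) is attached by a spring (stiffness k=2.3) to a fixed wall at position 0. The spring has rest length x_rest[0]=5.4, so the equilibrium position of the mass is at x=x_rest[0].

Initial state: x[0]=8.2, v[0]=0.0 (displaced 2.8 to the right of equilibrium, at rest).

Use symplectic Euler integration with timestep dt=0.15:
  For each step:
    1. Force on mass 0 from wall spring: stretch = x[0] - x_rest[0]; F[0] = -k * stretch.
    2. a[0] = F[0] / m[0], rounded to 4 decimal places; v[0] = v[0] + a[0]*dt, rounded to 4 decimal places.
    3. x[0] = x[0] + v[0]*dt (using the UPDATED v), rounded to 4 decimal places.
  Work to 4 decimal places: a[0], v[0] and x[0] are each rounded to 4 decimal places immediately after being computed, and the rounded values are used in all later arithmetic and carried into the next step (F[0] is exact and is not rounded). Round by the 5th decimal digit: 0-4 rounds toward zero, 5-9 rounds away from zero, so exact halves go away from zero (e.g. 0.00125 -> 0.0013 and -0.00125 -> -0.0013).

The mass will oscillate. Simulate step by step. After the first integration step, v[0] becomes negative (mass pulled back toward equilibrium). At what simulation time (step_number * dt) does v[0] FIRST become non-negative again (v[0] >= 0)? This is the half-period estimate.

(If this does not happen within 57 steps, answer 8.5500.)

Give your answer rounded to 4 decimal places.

Answer: 1.8000

Derivation:
Step 0: x=[8.2000] v=[0.0000]
Step 1: x=[7.9930] v=[-1.3800]
Step 2: x=[7.5943] v=[-2.6580]
Step 3: x=[7.0334] v=[-3.7395]
Step 4: x=[6.3517] v=[-4.5445]
Step 5: x=[5.5997] v=[-5.0136]
Step 6: x=[4.8329] v=[-5.1120]
Step 7: x=[4.1080] v=[-4.8325]
Step 8: x=[3.4786] v=[-4.1957]
Step 9: x=[2.9913] v=[-3.2487]
Step 10: x=[2.6821] v=[-2.0616]
Step 11: x=[2.5738] v=[-0.7221]
Step 12: x=[2.6744] v=[0.6708]
First v>=0 after going negative at step 12, time=1.8000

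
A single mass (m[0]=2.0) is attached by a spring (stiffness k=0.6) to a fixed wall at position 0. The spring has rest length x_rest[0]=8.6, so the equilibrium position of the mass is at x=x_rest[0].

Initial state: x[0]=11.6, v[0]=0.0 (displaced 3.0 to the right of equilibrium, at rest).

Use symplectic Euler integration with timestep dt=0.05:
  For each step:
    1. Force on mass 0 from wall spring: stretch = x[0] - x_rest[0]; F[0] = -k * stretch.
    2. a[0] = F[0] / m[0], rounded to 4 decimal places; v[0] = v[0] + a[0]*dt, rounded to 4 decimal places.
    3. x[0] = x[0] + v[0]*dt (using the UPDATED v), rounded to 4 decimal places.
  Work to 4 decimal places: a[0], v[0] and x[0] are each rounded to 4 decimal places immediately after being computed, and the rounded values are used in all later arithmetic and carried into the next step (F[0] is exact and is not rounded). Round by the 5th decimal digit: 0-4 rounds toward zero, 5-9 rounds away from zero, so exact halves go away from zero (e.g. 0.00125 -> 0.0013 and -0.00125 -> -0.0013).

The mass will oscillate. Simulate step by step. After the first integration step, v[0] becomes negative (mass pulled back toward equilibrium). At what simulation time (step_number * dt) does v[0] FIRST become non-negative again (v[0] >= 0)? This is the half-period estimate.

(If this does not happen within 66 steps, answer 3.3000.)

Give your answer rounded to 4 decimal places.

Step 0: x=[11.6000] v=[0.0000]
Step 1: x=[11.5978] v=[-0.0450]
Step 2: x=[11.5933] v=[-0.0900]
Step 3: x=[11.5866] v=[-0.1349]
Step 4: x=[11.5776] v=[-0.1797]
Step 5: x=[11.5664] v=[-0.2244]
Step 6: x=[11.5530] v=[-0.2689]
Step 7: x=[11.5373] v=[-0.3132]
Step 8: x=[11.5194] v=[-0.3573]
Step 9: x=[11.4993] v=[-0.4011]
Step 10: x=[11.4771] v=[-0.4446]
Step 11: x=[11.4527] v=[-0.4878]
Step 12: x=[11.4262] v=[-0.5306]
Step 13: x=[11.3976] v=[-0.5730]
Step 14: x=[11.3669] v=[-0.6150]
Step 15: x=[11.3341] v=[-0.6565]
Step 16: x=[11.2992] v=[-0.6975]
Step 17: x=[11.2623] v=[-0.7380]
Step 18: x=[11.2234] v=[-0.7779]
Step 19: x=[11.1825] v=[-0.8173]
Step 20: x=[11.1397] v=[-0.8560]
Step 21: x=[11.0950] v=[-0.8941]
Step 22: x=[11.0484] v=[-0.9315]
Step 23: x=[11.0000] v=[-0.9682]
Step 24: x=[10.9498] v=[-1.0042]
Step 25: x=[10.8978] v=[-1.0394]
Step 26: x=[10.8441] v=[-1.0739]
Step 27: x=[10.7887] v=[-1.1076]
Step 28: x=[10.7317] v=[-1.1404]
Step 29: x=[10.6731] v=[-1.1724]
Step 30: x=[10.6129] v=[-1.2035]
Step 31: x=[10.5512] v=[-1.2337]
Step 32: x=[10.4881] v=[-1.2630]
Step 33: x=[10.4235] v=[-1.2913]
Step 34: x=[10.3576] v=[-1.3187]
Step 35: x=[10.2903] v=[-1.3451]
Step 36: x=[10.2218] v=[-1.3705]
Step 37: x=[10.1521] v=[-1.3948]
Step 38: x=[10.0812] v=[-1.4181]
Step 39: x=[10.0092] v=[-1.4403]
Step 40: x=[9.9361] v=[-1.4614]
Step 41: x=[9.8620] v=[-1.4814]
Step 42: x=[9.7870] v=[-1.5003]
Step 43: x=[9.7111] v=[-1.5181]
Step 44: x=[9.6344] v=[-1.5348]
Step 45: x=[9.5569] v=[-1.5503]
Step 46: x=[9.4787] v=[-1.5647]
Step 47: x=[9.3998] v=[-1.5779]
Step 48: x=[9.3203] v=[-1.5899]
Step 49: x=[9.2403] v=[-1.6007]
Step 50: x=[9.1598] v=[-1.6103]
Step 51: x=[9.0789] v=[-1.6187]
Step 52: x=[8.9976] v=[-1.6259]
Step 53: x=[8.9160] v=[-1.6319]
Step 54: x=[8.8342] v=[-1.6366]
Step 55: x=[8.7522] v=[-1.6401]
Step 56: x=[8.6701] v=[-1.6424]
Step 57: x=[8.5879] v=[-1.6435]
Step 58: x=[8.5057] v=[-1.6433]
Step 59: x=[8.4236] v=[-1.6419]
Step 60: x=[8.3416] v=[-1.6393]
Step 61: x=[8.2598] v=[-1.6354]
Step 62: x=[8.1783] v=[-1.6303]
Step 63: x=[8.0971] v=[-1.6240]
Step 64: x=[8.0163] v=[-1.6165]
Step 65: x=[7.9359] v=[-1.6077]
Step 66: x=[7.8560] v=[-1.5977]
v[0] did not become non-negative within 66 steps; using fallback time=3.3000

Answer: 3.3000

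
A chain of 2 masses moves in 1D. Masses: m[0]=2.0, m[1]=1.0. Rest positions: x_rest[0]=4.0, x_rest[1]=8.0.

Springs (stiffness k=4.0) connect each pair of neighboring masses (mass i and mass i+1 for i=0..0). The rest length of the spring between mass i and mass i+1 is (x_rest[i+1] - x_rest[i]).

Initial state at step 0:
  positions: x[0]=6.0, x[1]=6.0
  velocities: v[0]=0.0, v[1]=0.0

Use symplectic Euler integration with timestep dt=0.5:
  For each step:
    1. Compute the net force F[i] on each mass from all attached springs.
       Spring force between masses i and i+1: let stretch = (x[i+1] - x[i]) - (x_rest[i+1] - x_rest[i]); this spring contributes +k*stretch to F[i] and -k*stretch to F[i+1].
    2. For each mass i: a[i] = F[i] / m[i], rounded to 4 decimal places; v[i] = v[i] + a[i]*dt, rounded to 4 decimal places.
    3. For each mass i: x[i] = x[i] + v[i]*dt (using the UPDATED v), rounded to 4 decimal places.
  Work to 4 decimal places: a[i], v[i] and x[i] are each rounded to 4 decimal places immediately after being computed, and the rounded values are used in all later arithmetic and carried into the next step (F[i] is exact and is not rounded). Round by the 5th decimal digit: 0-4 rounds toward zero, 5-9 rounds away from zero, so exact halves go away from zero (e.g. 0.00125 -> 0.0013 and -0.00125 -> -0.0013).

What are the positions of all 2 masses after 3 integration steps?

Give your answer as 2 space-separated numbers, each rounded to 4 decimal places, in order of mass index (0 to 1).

Answer: 4.5000 9.0000

Derivation:
Step 0: x=[6.0000 6.0000] v=[0.0000 0.0000]
Step 1: x=[4.0000 10.0000] v=[-4.0000 8.0000]
Step 2: x=[3.0000 12.0000] v=[-2.0000 4.0000]
Step 3: x=[4.5000 9.0000] v=[3.0000 -6.0000]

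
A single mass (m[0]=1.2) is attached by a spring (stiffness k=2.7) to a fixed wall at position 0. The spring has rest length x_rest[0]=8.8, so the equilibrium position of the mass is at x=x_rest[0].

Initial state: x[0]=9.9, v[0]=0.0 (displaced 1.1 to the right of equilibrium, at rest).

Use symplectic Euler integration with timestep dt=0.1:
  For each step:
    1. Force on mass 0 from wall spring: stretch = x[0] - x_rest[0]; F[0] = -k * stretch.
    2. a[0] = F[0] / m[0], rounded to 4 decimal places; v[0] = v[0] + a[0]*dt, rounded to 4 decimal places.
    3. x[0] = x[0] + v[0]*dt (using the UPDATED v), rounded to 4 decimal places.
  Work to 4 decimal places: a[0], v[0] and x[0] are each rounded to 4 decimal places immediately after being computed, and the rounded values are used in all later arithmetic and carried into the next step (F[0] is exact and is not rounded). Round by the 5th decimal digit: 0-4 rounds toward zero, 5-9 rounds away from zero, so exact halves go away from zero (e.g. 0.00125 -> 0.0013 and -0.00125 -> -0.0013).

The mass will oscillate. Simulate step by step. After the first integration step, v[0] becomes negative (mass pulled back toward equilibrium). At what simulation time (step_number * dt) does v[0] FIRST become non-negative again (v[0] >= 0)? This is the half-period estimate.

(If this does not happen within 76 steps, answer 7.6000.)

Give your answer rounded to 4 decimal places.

Answer: 2.1000

Derivation:
Step 0: x=[9.9000] v=[0.0000]
Step 1: x=[9.8753] v=[-0.2475]
Step 2: x=[9.8264] v=[-0.4894]
Step 3: x=[9.7544] v=[-0.7203]
Step 4: x=[9.6609] v=[-0.9350]
Step 5: x=[9.5480] v=[-1.1287]
Step 6: x=[9.4183] v=[-1.2970]
Step 7: x=[9.2747] v=[-1.4361]
Step 8: x=[9.1204] v=[-1.5429]
Step 9: x=[8.9589] v=[-1.6150]
Step 10: x=[8.7938] v=[-1.6508]
Step 11: x=[8.6289] v=[-1.6494]
Step 12: x=[8.4678] v=[-1.6109]
Step 13: x=[8.3142] v=[-1.5362]
Step 14: x=[8.1715] v=[-1.4269]
Step 15: x=[8.0430] v=[-1.2855]
Step 16: x=[7.9315] v=[-1.1152]
Step 17: x=[7.8395] v=[-0.9198]
Step 18: x=[7.7691] v=[-0.7037]
Step 19: x=[7.7219] v=[-0.4718]
Step 20: x=[7.6990] v=[-0.2292]
Step 21: x=[7.7009] v=[0.0185]
First v>=0 after going negative at step 21, time=2.1000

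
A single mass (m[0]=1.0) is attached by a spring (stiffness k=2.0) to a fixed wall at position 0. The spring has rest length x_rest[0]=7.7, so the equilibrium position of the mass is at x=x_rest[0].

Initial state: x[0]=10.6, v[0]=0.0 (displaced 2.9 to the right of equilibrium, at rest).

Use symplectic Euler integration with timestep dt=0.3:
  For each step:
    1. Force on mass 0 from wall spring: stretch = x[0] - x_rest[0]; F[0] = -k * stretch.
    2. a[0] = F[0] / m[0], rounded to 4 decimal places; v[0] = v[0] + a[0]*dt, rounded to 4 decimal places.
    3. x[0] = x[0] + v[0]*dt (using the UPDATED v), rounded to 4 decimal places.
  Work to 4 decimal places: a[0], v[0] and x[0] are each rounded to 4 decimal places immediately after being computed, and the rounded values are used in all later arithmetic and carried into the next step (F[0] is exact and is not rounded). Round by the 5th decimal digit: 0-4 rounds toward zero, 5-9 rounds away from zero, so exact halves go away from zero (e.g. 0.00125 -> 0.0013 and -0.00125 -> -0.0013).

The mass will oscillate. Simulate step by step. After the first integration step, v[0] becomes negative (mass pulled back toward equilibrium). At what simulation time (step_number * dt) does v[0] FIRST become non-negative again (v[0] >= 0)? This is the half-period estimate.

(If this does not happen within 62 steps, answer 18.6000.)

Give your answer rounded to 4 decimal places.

Answer: 2.4000

Derivation:
Step 0: x=[10.6000] v=[0.0000]
Step 1: x=[10.0780] v=[-1.7400]
Step 2: x=[9.1280] v=[-3.1668]
Step 3: x=[7.9209] v=[-4.0236]
Step 4: x=[6.6741] v=[-4.1561]
Step 5: x=[5.6119] v=[-3.5406]
Step 6: x=[4.9256] v=[-2.2877]
Step 7: x=[4.7387] v=[-0.6231]
Step 8: x=[5.0848] v=[1.1537]
First v>=0 after going negative at step 8, time=2.4000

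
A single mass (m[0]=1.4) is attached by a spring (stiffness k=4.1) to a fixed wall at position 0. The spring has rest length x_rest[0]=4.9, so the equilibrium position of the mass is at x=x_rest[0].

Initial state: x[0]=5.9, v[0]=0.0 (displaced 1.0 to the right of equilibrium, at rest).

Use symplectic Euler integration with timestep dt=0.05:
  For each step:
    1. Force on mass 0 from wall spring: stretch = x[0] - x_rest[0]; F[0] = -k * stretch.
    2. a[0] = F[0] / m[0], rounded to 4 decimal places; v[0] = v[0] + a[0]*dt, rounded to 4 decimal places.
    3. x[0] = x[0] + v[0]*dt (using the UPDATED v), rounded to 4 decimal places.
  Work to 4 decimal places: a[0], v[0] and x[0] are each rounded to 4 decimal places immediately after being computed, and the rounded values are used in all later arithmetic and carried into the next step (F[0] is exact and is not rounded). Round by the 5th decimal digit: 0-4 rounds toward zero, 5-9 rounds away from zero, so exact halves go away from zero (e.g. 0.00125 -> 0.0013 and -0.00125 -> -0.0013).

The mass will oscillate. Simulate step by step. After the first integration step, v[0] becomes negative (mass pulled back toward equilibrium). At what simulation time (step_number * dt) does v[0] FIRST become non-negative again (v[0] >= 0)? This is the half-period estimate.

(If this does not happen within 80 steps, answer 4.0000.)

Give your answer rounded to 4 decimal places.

Step 0: x=[5.9000] v=[0.0000]
Step 1: x=[5.8927] v=[-0.1464]
Step 2: x=[5.8781] v=[-0.2918]
Step 3: x=[5.8564] v=[-0.4350]
Step 4: x=[5.8277] v=[-0.5750]
Step 5: x=[5.7922] v=[-0.7108]
Step 6: x=[5.7501] v=[-0.8414]
Step 7: x=[5.7018] v=[-0.9659]
Step 8: x=[5.6476] v=[-1.0833]
Step 9: x=[5.5880] v=[-1.1928]
Step 10: x=[5.5233] v=[-1.2935]
Step 11: x=[5.4541] v=[-1.3848]
Step 12: x=[5.3808] v=[-1.4659]
Step 13: x=[5.3040] v=[-1.5363]
Step 14: x=[5.2242] v=[-1.5955]
Step 15: x=[5.1421] v=[-1.6430]
Step 16: x=[5.0582] v=[-1.6785]
Step 17: x=[4.9731] v=[-1.7017]
Step 18: x=[4.8875] v=[-1.7124]
Step 19: x=[4.8020] v=[-1.7106]
Step 20: x=[4.7172] v=[-1.6963]
Step 21: x=[4.6337] v=[-1.6695]
Step 22: x=[4.5522] v=[-1.6305]
Step 23: x=[4.4732] v=[-1.5796]
Step 24: x=[4.3973] v=[-1.5171]
Step 25: x=[4.3251] v=[-1.4435]
Step 26: x=[4.2571] v=[-1.3593]
Step 27: x=[4.1938] v=[-1.2652]
Step 28: x=[4.1357] v=[-1.1618]
Step 29: x=[4.0832] v=[-1.0499]
Step 30: x=[4.0367] v=[-0.9303]
Step 31: x=[3.9965] v=[-0.8039]
Step 32: x=[3.9629] v=[-0.6716]
Step 33: x=[3.9362] v=[-0.5344]
Step 34: x=[3.9165] v=[-0.3933]
Step 35: x=[3.9040] v=[-0.2493]
Step 36: x=[3.8988] v=[-0.1035]
Step 37: x=[3.9010] v=[0.0431]
First v>=0 after going negative at step 37, time=1.8500

Answer: 1.8500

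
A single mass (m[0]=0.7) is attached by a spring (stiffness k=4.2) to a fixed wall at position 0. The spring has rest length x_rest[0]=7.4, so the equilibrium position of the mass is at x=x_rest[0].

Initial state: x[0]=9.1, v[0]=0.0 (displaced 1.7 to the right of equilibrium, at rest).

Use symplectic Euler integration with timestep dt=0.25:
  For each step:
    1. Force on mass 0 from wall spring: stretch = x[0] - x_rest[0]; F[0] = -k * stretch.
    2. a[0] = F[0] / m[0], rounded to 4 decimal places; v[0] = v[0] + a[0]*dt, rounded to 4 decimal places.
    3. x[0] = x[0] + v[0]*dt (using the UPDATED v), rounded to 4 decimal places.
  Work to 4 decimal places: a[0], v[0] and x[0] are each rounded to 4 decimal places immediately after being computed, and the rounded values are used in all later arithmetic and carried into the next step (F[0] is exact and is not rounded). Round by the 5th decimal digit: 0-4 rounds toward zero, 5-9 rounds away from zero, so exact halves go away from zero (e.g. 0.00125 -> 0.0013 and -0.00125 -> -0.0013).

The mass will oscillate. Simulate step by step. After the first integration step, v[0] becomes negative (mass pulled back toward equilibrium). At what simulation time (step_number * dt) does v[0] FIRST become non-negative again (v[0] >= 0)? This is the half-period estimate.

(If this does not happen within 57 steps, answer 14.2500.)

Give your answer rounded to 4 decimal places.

Step 0: x=[9.1000] v=[0.0000]
Step 1: x=[8.4625] v=[-2.5500]
Step 2: x=[7.4266] v=[-4.1438]
Step 3: x=[6.3807] v=[-4.1837]
Step 4: x=[5.7170] v=[-2.6548]
Step 5: x=[5.6844] v=[-0.1303]
Step 6: x=[6.2952] v=[2.4431]
First v>=0 after going negative at step 6, time=1.5000

Answer: 1.5000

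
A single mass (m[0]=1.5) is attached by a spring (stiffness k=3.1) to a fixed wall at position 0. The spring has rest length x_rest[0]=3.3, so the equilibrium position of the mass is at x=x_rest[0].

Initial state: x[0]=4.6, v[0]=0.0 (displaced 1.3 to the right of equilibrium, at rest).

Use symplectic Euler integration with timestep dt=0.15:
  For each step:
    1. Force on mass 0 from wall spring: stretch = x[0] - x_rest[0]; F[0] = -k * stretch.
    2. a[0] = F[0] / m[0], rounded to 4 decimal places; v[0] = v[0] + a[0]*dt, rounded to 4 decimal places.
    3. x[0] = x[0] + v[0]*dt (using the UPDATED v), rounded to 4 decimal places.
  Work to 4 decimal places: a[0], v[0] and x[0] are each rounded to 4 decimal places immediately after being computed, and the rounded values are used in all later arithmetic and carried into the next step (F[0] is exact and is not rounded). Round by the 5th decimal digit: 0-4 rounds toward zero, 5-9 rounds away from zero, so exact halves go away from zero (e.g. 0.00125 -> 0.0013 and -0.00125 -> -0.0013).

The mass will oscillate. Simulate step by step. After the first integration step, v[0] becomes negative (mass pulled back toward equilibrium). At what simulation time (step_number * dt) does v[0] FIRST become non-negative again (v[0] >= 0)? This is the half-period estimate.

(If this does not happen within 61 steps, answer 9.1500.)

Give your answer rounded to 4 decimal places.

Answer: 2.2500

Derivation:
Step 0: x=[4.6000] v=[0.0000]
Step 1: x=[4.5396] v=[-0.4030]
Step 2: x=[4.4215] v=[-0.7873]
Step 3: x=[4.2513] v=[-1.1350]
Step 4: x=[4.0368] v=[-1.4299]
Step 5: x=[3.7881] v=[-1.6583]
Step 6: x=[3.5167] v=[-1.8096]
Step 7: x=[3.2352] v=[-1.8768]
Step 8: x=[2.9567] v=[-1.8567]
Step 9: x=[2.6942] v=[-1.7503]
Step 10: x=[2.4598] v=[-1.5625]
Step 11: x=[2.2645] v=[-1.3020]
Step 12: x=[2.1174] v=[-0.9810]
Step 13: x=[2.0252] v=[-0.6144]
Step 14: x=[1.9923] v=[-0.2192]
Step 15: x=[2.0202] v=[0.1862]
First v>=0 after going negative at step 15, time=2.2500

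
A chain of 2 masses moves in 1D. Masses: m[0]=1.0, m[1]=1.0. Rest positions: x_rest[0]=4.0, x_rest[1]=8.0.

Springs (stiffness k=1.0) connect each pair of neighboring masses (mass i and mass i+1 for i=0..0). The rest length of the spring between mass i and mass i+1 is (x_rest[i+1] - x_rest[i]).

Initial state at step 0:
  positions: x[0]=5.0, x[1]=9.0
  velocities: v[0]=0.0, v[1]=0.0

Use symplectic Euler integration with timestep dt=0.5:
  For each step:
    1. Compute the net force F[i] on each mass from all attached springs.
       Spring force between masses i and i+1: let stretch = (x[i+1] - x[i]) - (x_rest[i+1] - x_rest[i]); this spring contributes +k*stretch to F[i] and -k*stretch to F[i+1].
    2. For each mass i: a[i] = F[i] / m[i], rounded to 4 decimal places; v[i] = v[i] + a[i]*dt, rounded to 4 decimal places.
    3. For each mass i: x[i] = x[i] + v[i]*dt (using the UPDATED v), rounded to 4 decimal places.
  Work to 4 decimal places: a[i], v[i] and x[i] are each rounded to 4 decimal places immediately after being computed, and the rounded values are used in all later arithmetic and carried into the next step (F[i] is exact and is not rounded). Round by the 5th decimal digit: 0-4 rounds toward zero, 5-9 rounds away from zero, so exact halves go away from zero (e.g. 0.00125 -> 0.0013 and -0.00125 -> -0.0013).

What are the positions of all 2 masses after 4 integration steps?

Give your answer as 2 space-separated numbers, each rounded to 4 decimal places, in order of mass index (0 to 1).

Answer: 5.0000 9.0000

Derivation:
Step 0: x=[5.0000 9.0000] v=[0.0000 0.0000]
Step 1: x=[5.0000 9.0000] v=[0.0000 0.0000]
Step 2: x=[5.0000 9.0000] v=[0.0000 0.0000]
Step 3: x=[5.0000 9.0000] v=[0.0000 0.0000]
Step 4: x=[5.0000 9.0000] v=[0.0000 0.0000]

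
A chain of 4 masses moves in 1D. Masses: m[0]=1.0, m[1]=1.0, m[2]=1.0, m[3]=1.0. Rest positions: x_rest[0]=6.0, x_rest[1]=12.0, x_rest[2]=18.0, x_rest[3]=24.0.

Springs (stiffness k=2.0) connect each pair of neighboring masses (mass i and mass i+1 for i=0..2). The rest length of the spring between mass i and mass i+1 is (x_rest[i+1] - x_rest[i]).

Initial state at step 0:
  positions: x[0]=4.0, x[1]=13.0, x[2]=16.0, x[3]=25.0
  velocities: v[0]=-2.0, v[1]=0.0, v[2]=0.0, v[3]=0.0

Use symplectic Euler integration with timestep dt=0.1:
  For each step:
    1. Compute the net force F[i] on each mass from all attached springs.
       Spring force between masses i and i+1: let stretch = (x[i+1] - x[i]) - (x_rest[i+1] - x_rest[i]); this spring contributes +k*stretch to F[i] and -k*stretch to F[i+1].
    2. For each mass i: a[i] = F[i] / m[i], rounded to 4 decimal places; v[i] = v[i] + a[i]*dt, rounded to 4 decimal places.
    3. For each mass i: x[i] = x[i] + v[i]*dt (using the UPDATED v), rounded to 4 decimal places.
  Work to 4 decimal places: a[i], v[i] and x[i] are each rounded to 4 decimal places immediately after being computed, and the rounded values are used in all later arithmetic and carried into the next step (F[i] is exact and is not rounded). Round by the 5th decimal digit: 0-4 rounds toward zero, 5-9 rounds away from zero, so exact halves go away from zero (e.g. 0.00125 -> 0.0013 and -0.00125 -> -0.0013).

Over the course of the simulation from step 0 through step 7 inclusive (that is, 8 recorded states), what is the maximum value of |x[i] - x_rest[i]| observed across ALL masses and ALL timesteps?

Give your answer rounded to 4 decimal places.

Step 0: x=[4.0000 13.0000 16.0000 25.0000] v=[-2.0000 0.0000 0.0000 0.0000]
Step 1: x=[3.8600 12.8800 16.1200 24.9400] v=[-1.4000 -1.2000 1.2000 -0.6000]
Step 2: x=[3.7804 12.6444 16.3516 24.8236] v=[-0.7960 -2.3560 2.3160 -1.1640]
Step 3: x=[3.7581 12.3057 16.6785 24.6578] v=[-0.2232 -3.3874 3.2690 -1.6584]
Step 4: x=[3.7867 11.8835 17.0775 24.4524] v=[0.2863 -4.2224 3.9903 -2.0543]
Step 5: x=[3.8573 11.4032 17.5202 24.2195] v=[0.7057 -4.8030 4.4265 -2.3293]
Step 6: x=[3.9588 10.8943 17.9745 23.9726] v=[1.0149 -5.0888 4.5430 -2.4692]
Step 7: x=[4.0790 10.3883 18.4072 23.7257] v=[1.2020 -5.0599 4.3266 -2.4688]
Max displacement = 2.2419

Answer: 2.2419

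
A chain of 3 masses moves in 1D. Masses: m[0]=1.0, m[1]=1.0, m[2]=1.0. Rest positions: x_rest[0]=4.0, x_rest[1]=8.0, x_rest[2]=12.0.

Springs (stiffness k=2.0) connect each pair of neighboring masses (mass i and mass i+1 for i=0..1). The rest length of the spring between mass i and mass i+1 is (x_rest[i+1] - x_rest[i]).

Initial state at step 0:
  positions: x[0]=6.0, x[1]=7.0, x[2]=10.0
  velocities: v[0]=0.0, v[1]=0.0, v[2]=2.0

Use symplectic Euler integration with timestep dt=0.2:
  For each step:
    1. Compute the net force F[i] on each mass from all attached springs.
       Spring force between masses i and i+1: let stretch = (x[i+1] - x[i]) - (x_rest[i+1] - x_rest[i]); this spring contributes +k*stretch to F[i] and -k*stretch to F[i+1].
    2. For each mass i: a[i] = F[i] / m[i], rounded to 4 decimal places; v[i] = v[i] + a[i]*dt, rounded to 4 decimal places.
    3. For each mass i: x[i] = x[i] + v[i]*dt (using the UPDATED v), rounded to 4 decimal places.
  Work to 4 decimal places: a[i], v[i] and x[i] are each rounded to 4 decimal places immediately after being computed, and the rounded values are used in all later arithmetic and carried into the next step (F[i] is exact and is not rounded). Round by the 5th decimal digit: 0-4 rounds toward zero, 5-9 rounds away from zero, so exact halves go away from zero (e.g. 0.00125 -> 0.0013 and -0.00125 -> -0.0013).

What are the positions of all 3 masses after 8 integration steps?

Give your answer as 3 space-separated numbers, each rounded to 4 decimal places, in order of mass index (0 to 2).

Step 0: x=[6.0000 7.0000 10.0000] v=[0.0000 0.0000 2.0000]
Step 1: x=[5.7600 7.1600 10.4800] v=[-1.2000 0.8000 2.4000]
Step 2: x=[5.3120 7.4736 11.0144] v=[-2.2400 1.5680 2.6720]
Step 3: x=[4.7169 7.8975 11.5855] v=[-2.9754 2.1197 2.8557]
Step 4: x=[4.0563 8.3620 12.1816] v=[-3.3032 2.3227 2.9805]
Step 5: x=[3.4201 8.7877 12.7921] v=[-3.1809 2.1283 3.0527]
Step 6: x=[2.8933 9.1043 13.4023] v=[-2.6339 1.5830 3.0509]
Step 7: x=[2.5434 9.2679 13.9886] v=[-1.7495 0.8178 2.9317]
Step 8: x=[2.4115 9.2712 14.5173] v=[-0.6597 0.0163 2.6434]

Answer: 2.4115 9.2712 14.5173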